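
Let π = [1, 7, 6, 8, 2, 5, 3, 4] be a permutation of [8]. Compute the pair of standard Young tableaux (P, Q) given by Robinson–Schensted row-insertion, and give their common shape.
P = [1, 2, 3, 4] / [5, 8] / [6] / [7];  Q = [1, 2, 4, 8] / [3, 6] / [5] / [7];  common shape = (4, 2, 1, 1)

Row-insert the values π_1, π_2, … into P one at a time, bumping the leftmost entry strictly greater than the inserted value down to the next row. The recording tableau Q records, in position (i, j), the step at which that cell was added to P.
  Insert 1 (step 1): P = [1];  Q = [1]
  Insert 7 (step 2): P = [1, 7];  Q = [1, 2]
  Insert 6 (step 3): P = [1, 6] / [7];  Q = [1, 2] / [3]
  Insert 8 (step 4): P = [1, 6, 8] / [7];  Q = [1, 2, 4] / [3]
  Insert 2 (step 5): P = [1, 2, 8] / [6] / [7];  Q = [1, 2, 4] / [3] / [5]
  Insert 5 (step 6): P = [1, 2, 5] / [6, 8] / [7];  Q = [1, 2, 4] / [3, 6] / [5]
  Insert 3 (step 7): P = [1, 2, 3] / [5, 8] / [6] / [7];  Q = [1, 2, 4] / [3, 6] / [5] / [7]
  Insert 4 (step 8): P = [1, 2, 3, 4] / [5, 8] / [6] / [7];  Q = [1, 2, 4, 8] / [3, 6] / [5] / [7]
Final shape: (4, 2, 1, 1).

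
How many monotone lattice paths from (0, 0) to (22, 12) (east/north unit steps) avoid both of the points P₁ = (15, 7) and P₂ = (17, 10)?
Number of paths = 271935447

Inclusion–exclusion. Total paths: C(34, 22) = 548354040. Through P₁: C(22, 15)·C(12, 7) = 135070848. Through P₂: C(27, 17)·C(7, 5) = 177161985. Since P₁ is strictly southwest of P₂, a monotone path through both must visit P₁ then P₂; paths through both = C(22, 15)·C(5, 2)·C(7, 5) = 35814240. Avoid both = 548354040 − 135070848 − 177161985 + 35814240 = 271935447.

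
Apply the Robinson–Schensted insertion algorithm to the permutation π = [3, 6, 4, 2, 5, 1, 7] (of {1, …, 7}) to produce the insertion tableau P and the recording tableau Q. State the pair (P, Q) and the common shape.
P = [1, 4, 5, 7] / [2] / [3] / [6];  Q = [1, 2, 5, 7] / [3] / [4] / [6];  common shape = (4, 1, 1, 1)

Row-insert the values π_1, π_2, … into P one at a time, bumping the leftmost entry strictly greater than the inserted value down to the next row. The recording tableau Q records, in position (i, j), the step at which that cell was added to P.
  Insert 3 (step 1): P = [3];  Q = [1]
  Insert 6 (step 2): P = [3, 6];  Q = [1, 2]
  Insert 4 (step 3): P = [3, 4] / [6];  Q = [1, 2] / [3]
  Insert 2 (step 4): P = [2, 4] / [3] / [6];  Q = [1, 2] / [3] / [4]
  Insert 5 (step 5): P = [2, 4, 5] / [3] / [6];  Q = [1, 2, 5] / [3] / [4]
  Insert 1 (step 6): P = [1, 4, 5] / [2] / [3] / [6];  Q = [1, 2, 5] / [3] / [4] / [6]
  Insert 7 (step 7): P = [1, 4, 5, 7] / [2] / [3] / [6];  Q = [1, 2, 5, 7] / [3] / [4] / [6]
Final shape: (4, 1, 1, 1).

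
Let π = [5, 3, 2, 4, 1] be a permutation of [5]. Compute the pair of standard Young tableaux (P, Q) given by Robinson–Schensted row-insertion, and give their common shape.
P = [1, 4] / [2] / [3] / [5];  Q = [1, 4] / [2] / [3] / [5];  common shape = (2, 1, 1, 1)

Row-insert the values π_1, π_2, … into P one at a time, bumping the leftmost entry strictly greater than the inserted value down to the next row. The recording tableau Q records, in position (i, j), the step at which that cell was added to P.
  Insert 5 (step 1): P = [5];  Q = [1]
  Insert 3 (step 2): P = [3] / [5];  Q = [1] / [2]
  Insert 2 (step 3): P = [2] / [3] / [5];  Q = [1] / [2] / [3]
  Insert 4 (step 4): P = [2, 4] / [3] / [5];  Q = [1, 4] / [2] / [3]
  Insert 1 (step 5): P = [1, 4] / [2] / [3] / [5];  Q = [1, 4] / [2] / [3] / [5]
Final shape: (2, 1, 1, 1).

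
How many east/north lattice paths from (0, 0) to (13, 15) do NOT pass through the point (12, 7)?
Number of paths = 36988668

Total paths from (0, 0) to (13, 15): C(28, 13) = 37442160. Paths through (12, 7): (paths (0, 0) → (12, 7)) × (paths (12, 7) → (13, 15)) = C(19, 12) · C(9, 1) = 50388 · 9 = 453492. Avoidance count = 37442160 − 453492 = 36988668.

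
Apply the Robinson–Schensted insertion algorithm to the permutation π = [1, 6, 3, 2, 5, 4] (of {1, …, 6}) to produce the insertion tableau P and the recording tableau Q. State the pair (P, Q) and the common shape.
P = [1, 2, 4] / [3, 5] / [6];  Q = [1, 2, 5] / [3, 6] / [4];  common shape = (3, 2, 1)

Row-insert the values π_1, π_2, … into P one at a time, bumping the leftmost entry strictly greater than the inserted value down to the next row. The recording tableau Q records, in position (i, j), the step at which that cell was added to P.
  Insert 1 (step 1): P = [1];  Q = [1]
  Insert 6 (step 2): P = [1, 6];  Q = [1, 2]
  Insert 3 (step 3): P = [1, 3] / [6];  Q = [1, 2] / [3]
  Insert 2 (step 4): P = [1, 2] / [3] / [6];  Q = [1, 2] / [3] / [4]
  Insert 5 (step 5): P = [1, 2, 5] / [3] / [6];  Q = [1, 2, 5] / [3] / [4]
  Insert 4 (step 6): P = [1, 2, 4] / [3, 5] / [6];  Q = [1, 2, 5] / [3, 6] / [4]
Final shape: (3, 2, 1).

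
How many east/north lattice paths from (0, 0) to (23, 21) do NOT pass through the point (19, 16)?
Number of paths = 1501065352380

Total paths from (0, 0) to (23, 21): C(44, 23) = 2012616400080. Paths through (19, 16): (paths (0, 0) → (19, 16)) × (paths (19, 16) → (23, 21)) = C(35, 19) · C(9, 4) = 4059928950 · 126 = 511551047700. Avoidance count = 2012616400080 − 511551047700 = 1501065352380.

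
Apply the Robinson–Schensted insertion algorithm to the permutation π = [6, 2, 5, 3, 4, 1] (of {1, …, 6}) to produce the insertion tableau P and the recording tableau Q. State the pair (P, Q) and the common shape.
P = [1, 3, 4] / [2] / [5] / [6];  Q = [1, 3, 5] / [2] / [4] / [6];  common shape = (3, 1, 1, 1)

Row-insert the values π_1, π_2, … into P one at a time, bumping the leftmost entry strictly greater than the inserted value down to the next row. The recording tableau Q records, in position (i, j), the step at which that cell was added to P.
  Insert 6 (step 1): P = [6];  Q = [1]
  Insert 2 (step 2): P = [2] / [6];  Q = [1] / [2]
  Insert 5 (step 3): P = [2, 5] / [6];  Q = [1, 3] / [2]
  Insert 3 (step 4): P = [2, 3] / [5] / [6];  Q = [1, 3] / [2] / [4]
  Insert 4 (step 5): P = [2, 3, 4] / [5] / [6];  Q = [1, 3, 5] / [2] / [4]
  Insert 1 (step 6): P = [1, 3, 4] / [2] / [5] / [6];  Q = [1, 3, 5] / [2] / [4] / [6]
Final shape: (3, 1, 1, 1).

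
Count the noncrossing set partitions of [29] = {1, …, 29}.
C_29 = 1002242216651368

These noncrossing partitions are counted by the Catalan number C_n = (1/(n + 1)) · C(2n, n). For n = 29: C_29 = (1/30) · C(58, 29) = 30067266499541040/30 = 1002242216651368.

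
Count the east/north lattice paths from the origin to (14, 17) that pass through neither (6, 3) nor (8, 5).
Number of paths = 223786233

Inclusion–exclusion. Total paths: C(31, 14) = 265182525. Through P₁: C(9, 6)·C(22, 8) = 26860680. Through P₂: C(13, 8)·C(18, 6) = 23891868. Since P₁ is strictly southwest of P₂, a monotone path through both must visit P₁ then P₂; paths through both = C(9, 6)·C(4, 2)·C(18, 6) = 9356256. Avoid both = 265182525 − 26860680 − 23891868 + 9356256 = 223786233.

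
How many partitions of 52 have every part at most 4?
p(52, parts ≤ 4) = 1285

Use the recurrence p(n, m) = p(n, m−1) + p(n−m, m): either the largest part is < m (count p(n, m−1)) or the largest part is exactly m (remove one copy of m, count p(n−m, m)). With p(0, ·) = 1 this gives p(52, parts ≤ 4) = 1285. (By conjugating Young diagrams, this also counts partitions of 52 into at most 4 parts.)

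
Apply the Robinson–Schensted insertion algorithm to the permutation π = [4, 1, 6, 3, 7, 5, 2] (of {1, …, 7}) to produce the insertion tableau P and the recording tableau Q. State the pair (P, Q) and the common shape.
P = [1, 2, 5] / [3, 6, 7] / [4];  Q = [1, 3, 5] / [2, 4, 6] / [7];  common shape = (3, 3, 1)

Row-insert the values π_1, π_2, … into P one at a time, bumping the leftmost entry strictly greater than the inserted value down to the next row. The recording tableau Q records, in position (i, j), the step at which that cell was added to P.
  Insert 4 (step 1): P = [4];  Q = [1]
  Insert 1 (step 2): P = [1] / [4];  Q = [1] / [2]
  Insert 6 (step 3): P = [1, 6] / [4];  Q = [1, 3] / [2]
  Insert 3 (step 4): P = [1, 3] / [4, 6];  Q = [1, 3] / [2, 4]
  Insert 7 (step 5): P = [1, 3, 7] / [4, 6];  Q = [1, 3, 5] / [2, 4]
  Insert 5 (step 6): P = [1, 3, 5] / [4, 6, 7];  Q = [1, 3, 5] / [2, 4, 6]
  Insert 2 (step 7): P = [1, 2, 5] / [3, 6, 7] / [4];  Q = [1, 3, 5] / [2, 4, 6] / [7]
Final shape: (3, 3, 1).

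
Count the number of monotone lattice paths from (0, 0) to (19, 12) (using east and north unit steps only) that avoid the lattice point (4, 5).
Number of paths = 119631981

Total paths from (0, 0) to (19, 12): C(31, 19) = 141120525. Paths through (4, 5): (paths (0, 0) → (4, 5)) × (paths (4, 5) → (19, 12)) = C(9, 4) · C(22, 15) = 126 · 170544 = 21488544. Avoidance count = 141120525 − 21488544 = 119631981.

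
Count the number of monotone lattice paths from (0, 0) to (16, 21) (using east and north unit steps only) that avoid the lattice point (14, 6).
Number of paths = 12870503310

Total paths from (0, 0) to (16, 21): C(37, 16) = 12875774670. Paths through (14, 6): (paths (0, 0) → (14, 6)) × (paths (14, 6) → (16, 21)) = C(20, 14) · C(17, 2) = 38760 · 136 = 5271360. Avoidance count = 12875774670 − 5271360 = 12870503310.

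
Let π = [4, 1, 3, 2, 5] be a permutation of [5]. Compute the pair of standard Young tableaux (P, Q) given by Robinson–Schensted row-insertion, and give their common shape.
P = [1, 2, 5] / [3] / [4];  Q = [1, 3, 5] / [2] / [4];  common shape = (3, 1, 1)

Row-insert the values π_1, π_2, … into P one at a time, bumping the leftmost entry strictly greater than the inserted value down to the next row. The recording tableau Q records, in position (i, j), the step at which that cell was added to P.
  Insert 4 (step 1): P = [4];  Q = [1]
  Insert 1 (step 2): P = [1] / [4];  Q = [1] / [2]
  Insert 3 (step 3): P = [1, 3] / [4];  Q = [1, 3] / [2]
  Insert 2 (step 4): P = [1, 2] / [3] / [4];  Q = [1, 3] / [2] / [4]
  Insert 5 (step 5): P = [1, 2, 5] / [3] / [4];  Q = [1, 3, 5] / [2] / [4]
Final shape: (3, 1, 1).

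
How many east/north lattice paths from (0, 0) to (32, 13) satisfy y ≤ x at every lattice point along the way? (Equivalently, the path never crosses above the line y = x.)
Number of paths = 44246187300

By the reflection principle (André's argument), the number of monotone paths to (32, 13) with n ≤ m that never go above y = x is C(45, 32) − C(45, 33) = 73006209045 − 28760021745 = 44246187300.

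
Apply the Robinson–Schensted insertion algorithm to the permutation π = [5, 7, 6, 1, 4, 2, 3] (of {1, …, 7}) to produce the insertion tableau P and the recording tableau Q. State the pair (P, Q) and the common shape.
P = [1, 2, 3] / [4, 6] / [5] / [7];  Q = [1, 2, 7] / [3, 5] / [4] / [6];  common shape = (3, 2, 1, 1)

Row-insert the values π_1, π_2, … into P one at a time, bumping the leftmost entry strictly greater than the inserted value down to the next row. The recording tableau Q records, in position (i, j), the step at which that cell was added to P.
  Insert 5 (step 1): P = [5];  Q = [1]
  Insert 7 (step 2): P = [5, 7];  Q = [1, 2]
  Insert 6 (step 3): P = [5, 6] / [7];  Q = [1, 2] / [3]
  Insert 1 (step 4): P = [1, 6] / [5] / [7];  Q = [1, 2] / [3] / [4]
  Insert 4 (step 5): P = [1, 4] / [5, 6] / [7];  Q = [1, 2] / [3, 5] / [4]
  Insert 2 (step 6): P = [1, 2] / [4, 6] / [5] / [7];  Q = [1, 2] / [3, 5] / [4] / [6]
  Insert 3 (step 7): P = [1, 2, 3] / [4, 6] / [5] / [7];  Q = [1, 2, 7] / [3, 5] / [4] / [6]
Final shape: (3, 2, 1, 1).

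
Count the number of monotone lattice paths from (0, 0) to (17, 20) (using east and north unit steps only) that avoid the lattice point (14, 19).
Number of paths = 12630131910

Total paths from (0, 0) to (17, 20): C(37, 17) = 15905368710. Paths through (14, 19): (paths (0, 0) → (14, 19)) × (paths (14, 19) → (17, 20)) = C(33, 14) · C(4, 3) = 818809200 · 4 = 3275236800. Avoidance count = 15905368710 − 3275236800 = 12630131910.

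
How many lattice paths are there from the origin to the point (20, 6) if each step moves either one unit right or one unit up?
Number of paths = 230230

A monotone lattice path from (0, 0) to (20, 6) consists of 20 east steps and 6 north steps in some order, so it is determined by which 20 of the 26 steps are east. The count is C(26, 20) = 230230.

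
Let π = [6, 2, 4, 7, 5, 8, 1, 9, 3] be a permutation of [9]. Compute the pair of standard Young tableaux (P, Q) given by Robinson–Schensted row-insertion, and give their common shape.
P = [1, 3, 5, 8, 9] / [2, 4] / [6, 7];  Q = [1, 3, 4, 6, 8] / [2, 5] / [7, 9];  common shape = (5, 2, 2)

Row-insert the values π_1, π_2, … into P one at a time, bumping the leftmost entry strictly greater than the inserted value down to the next row. The recording tableau Q records, in position (i, j), the step at which that cell was added to P.
  Insert 6 (step 1): P = [6];  Q = [1]
  Insert 2 (step 2): P = [2] / [6];  Q = [1] / [2]
  Insert 4 (step 3): P = [2, 4] / [6];  Q = [1, 3] / [2]
  Insert 7 (step 4): P = [2, 4, 7] / [6];  Q = [1, 3, 4] / [2]
  Insert 5 (step 5): P = [2, 4, 5] / [6, 7];  Q = [1, 3, 4] / [2, 5]
  Insert 8 (step 6): P = [2, 4, 5, 8] / [6, 7];  Q = [1, 3, 4, 6] / [2, 5]
  Insert 1 (step 7): P = [1, 4, 5, 8] / [2, 7] / [6];  Q = [1, 3, 4, 6] / [2, 5] / [7]
  Insert 9 (step 8): P = [1, 4, 5, 8, 9] / [2, 7] / [6];  Q = [1, 3, 4, 6, 8] / [2, 5] / [7]
  Insert 3 (step 9): P = [1, 3, 5, 8, 9] / [2, 4] / [6, 7];  Q = [1, 3, 4, 6, 8] / [2, 5] / [7, 9]
Final shape: (5, 2, 2).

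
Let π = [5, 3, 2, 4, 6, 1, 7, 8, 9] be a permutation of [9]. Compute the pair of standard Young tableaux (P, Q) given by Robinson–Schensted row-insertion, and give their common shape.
P = [1, 4, 6, 7, 8, 9] / [2] / [3] / [5];  Q = [1, 4, 5, 7, 8, 9] / [2] / [3] / [6];  common shape = (6, 1, 1, 1)

Row-insert the values π_1, π_2, … into P one at a time, bumping the leftmost entry strictly greater than the inserted value down to the next row. The recording tableau Q records, in position (i, j), the step at which that cell was added to P.
  Insert 5 (step 1): P = [5];  Q = [1]
  Insert 3 (step 2): P = [3] / [5];  Q = [1] / [2]
  Insert 2 (step 3): P = [2] / [3] / [5];  Q = [1] / [2] / [3]
  Insert 4 (step 4): P = [2, 4] / [3] / [5];  Q = [1, 4] / [2] / [3]
  Insert 6 (step 5): P = [2, 4, 6] / [3] / [5];  Q = [1, 4, 5] / [2] / [3]
  Insert 1 (step 6): P = [1, 4, 6] / [2] / [3] / [5];  Q = [1, 4, 5] / [2] / [3] / [6]
  Insert 7 (step 7): P = [1, 4, 6, 7] / [2] / [3] / [5];  Q = [1, 4, 5, 7] / [2] / [3] / [6]
  Insert 8 (step 8): P = [1, 4, 6, 7, 8] / [2] / [3] / [5];  Q = [1, 4, 5, 7, 8] / [2] / [3] / [6]
  Insert 9 (step 9): P = [1, 4, 6, 7, 8, 9] / [2] / [3] / [5];  Q = [1, 4, 5, 7, 8, 9] / [2] / [3] / [6]
Final shape: (6, 1, 1, 1).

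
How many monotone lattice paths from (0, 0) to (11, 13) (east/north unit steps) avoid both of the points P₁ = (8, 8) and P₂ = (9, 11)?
Number of paths = 1076544

Inclusion–exclusion. Total paths: C(24, 11) = 2496144. Through P₁: C(16, 8)·C(8, 3) = 720720. Through P₂: C(20, 9)·C(4, 2) = 1007760. Since P₁ is strictly southwest of P₂, a monotone path through both must visit P₁ then P₂; paths through both = C(16, 8)·C(4, 1)·C(4, 2) = 308880. Avoid both = 2496144 − 720720 − 1007760 + 308880 = 1076544.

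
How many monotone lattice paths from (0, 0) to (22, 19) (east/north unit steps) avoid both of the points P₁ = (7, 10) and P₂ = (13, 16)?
Number of paths = 208257660548

Inclusion–exclusion. Total paths: C(41, 22) = 244662670200. Through P₁: C(17, 7)·C(24, 15) = 25428337792. Through P₂: C(29, 13)·C(12, 9) = 14930061300. Since P₁ is strictly southwest of P₂, a monotone path through both must visit P₁ then P₂; paths through both = C(17, 7)·C(12, 6)·C(12, 9) = 3953389440. Avoid both = 244662670200 − 25428337792 − 14930061300 + 3953389440 = 208257660548.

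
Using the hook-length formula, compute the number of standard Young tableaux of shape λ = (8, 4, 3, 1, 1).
# SYT of shape (8, 4, 3, 1, 1) = 1701700

Hook-length formula: f^λ = n! / Π hook(c), product over all cells c of the Young diagram. For λ = (8, 4, 3, 1, 1), n = 17 boxes. Hook lengths by row (left-to-right, top-to-bottom): [12, 9, 8, 6, 4, 3, 2, 1]; [7, 4, 3, 1]; [5, 2, 1]; [2]; [1]. Product of hooks = 209018880. So f^λ = 17! / 209018880 = 355687428096000 / 209018880 = 1701700.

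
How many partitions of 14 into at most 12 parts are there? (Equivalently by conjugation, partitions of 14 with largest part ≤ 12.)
p(14, parts ≤ 12) = 133

Partitions of 14 with all parts ≤ 12: 12+2, 12+1+1, 11+3, 11+2+1, 11+1+1+1, 10+4, 10+3+1, 10+2+2, 10+2+1+1, 10+1+1+1+1, 9+5, 9+4+1, 9+3+2, 9+3+1+1, 9+2+2+1, 9+2+1+1+1, 9+1+1+1+1+1, 8+6, 8+5+1, 8+4+2, 8+4+1+1, 8+3+3, 8+3+2+1, 8+3+1+1+1, 8+2+2+2, 8+2+2+1+1, 8+2+1+1+1+1, 8+1+1+1+1+1+1, 7+7, 7+6+1, … (133 total). Count = 133.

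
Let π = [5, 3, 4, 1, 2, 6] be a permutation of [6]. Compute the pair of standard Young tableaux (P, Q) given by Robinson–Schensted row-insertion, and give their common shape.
P = [1, 2, 6] / [3, 4] / [5];  Q = [1, 3, 6] / [2, 5] / [4];  common shape = (3, 2, 1)

Row-insert the values π_1, π_2, … into P one at a time, bumping the leftmost entry strictly greater than the inserted value down to the next row. The recording tableau Q records, in position (i, j), the step at which that cell was added to P.
  Insert 5 (step 1): P = [5];  Q = [1]
  Insert 3 (step 2): P = [3] / [5];  Q = [1] / [2]
  Insert 4 (step 3): P = [3, 4] / [5];  Q = [1, 3] / [2]
  Insert 1 (step 4): P = [1, 4] / [3] / [5];  Q = [1, 3] / [2] / [4]
  Insert 2 (step 5): P = [1, 2] / [3, 4] / [5];  Q = [1, 3] / [2, 5] / [4]
  Insert 6 (step 6): P = [1, 2, 6] / [3, 4] / [5];  Q = [1, 3, 6] / [2, 5] / [4]
Final shape: (3, 2, 1).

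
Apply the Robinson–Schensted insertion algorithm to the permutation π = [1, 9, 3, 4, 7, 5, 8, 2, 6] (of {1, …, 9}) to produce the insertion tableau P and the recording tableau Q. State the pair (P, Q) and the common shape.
P = [1, 2, 4, 5, 6] / [3, 8] / [7] / [9];  Q = [1, 2, 4, 5, 7] / [3, 9] / [6] / [8];  common shape = (5, 2, 1, 1)

Row-insert the values π_1, π_2, … into P one at a time, bumping the leftmost entry strictly greater than the inserted value down to the next row. The recording tableau Q records, in position (i, j), the step at which that cell was added to P.
  Insert 1 (step 1): P = [1];  Q = [1]
  Insert 9 (step 2): P = [1, 9];  Q = [1, 2]
  Insert 3 (step 3): P = [1, 3] / [9];  Q = [1, 2] / [3]
  Insert 4 (step 4): P = [1, 3, 4] / [9];  Q = [1, 2, 4] / [3]
  Insert 7 (step 5): P = [1, 3, 4, 7] / [9];  Q = [1, 2, 4, 5] / [3]
  Insert 5 (step 6): P = [1, 3, 4, 5] / [7] / [9];  Q = [1, 2, 4, 5] / [3] / [6]
  Insert 8 (step 7): P = [1, 3, 4, 5, 8] / [7] / [9];  Q = [1, 2, 4, 5, 7] / [3] / [6]
  Insert 2 (step 8): P = [1, 2, 4, 5, 8] / [3] / [7] / [9];  Q = [1, 2, 4, 5, 7] / [3] / [6] / [8]
  Insert 6 (step 9): P = [1, 2, 4, 5, 6] / [3, 8] / [7] / [9];  Q = [1, 2, 4, 5, 7] / [3, 9] / [6] / [8]
Final shape: (5, 2, 1, 1).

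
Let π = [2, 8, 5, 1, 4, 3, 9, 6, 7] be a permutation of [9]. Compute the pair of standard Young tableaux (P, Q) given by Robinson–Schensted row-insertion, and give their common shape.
P = [1, 3, 6, 7] / [2, 4, 9] / [5] / [8];  Q = [1, 2, 7, 9] / [3, 5, 8] / [4] / [6];  common shape = (4, 3, 1, 1)

Row-insert the values π_1, π_2, … into P one at a time, bumping the leftmost entry strictly greater than the inserted value down to the next row. The recording tableau Q records, in position (i, j), the step at which that cell was added to P.
  Insert 2 (step 1): P = [2];  Q = [1]
  Insert 8 (step 2): P = [2, 8];  Q = [1, 2]
  Insert 5 (step 3): P = [2, 5] / [8];  Q = [1, 2] / [3]
  Insert 1 (step 4): P = [1, 5] / [2] / [8];  Q = [1, 2] / [3] / [4]
  Insert 4 (step 5): P = [1, 4] / [2, 5] / [8];  Q = [1, 2] / [3, 5] / [4]
  Insert 3 (step 6): P = [1, 3] / [2, 4] / [5] / [8];  Q = [1, 2] / [3, 5] / [4] / [6]
  Insert 9 (step 7): P = [1, 3, 9] / [2, 4] / [5] / [8];  Q = [1, 2, 7] / [3, 5] / [4] / [6]
  Insert 6 (step 8): P = [1, 3, 6] / [2, 4, 9] / [5] / [8];  Q = [1, 2, 7] / [3, 5, 8] / [4] / [6]
  Insert 7 (step 9): P = [1, 3, 6, 7] / [2, 4, 9] / [5] / [8];  Q = [1, 2, 7, 9] / [3, 5, 8] / [4] / [6]
Final shape: (4, 3, 1, 1).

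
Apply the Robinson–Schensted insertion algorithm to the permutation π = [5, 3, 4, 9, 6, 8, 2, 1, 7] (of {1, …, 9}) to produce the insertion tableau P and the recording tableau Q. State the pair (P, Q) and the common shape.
P = [1, 4, 6, 7] / [2, 8] / [3, 9] / [5];  Q = [1, 3, 4, 6] / [2, 5] / [7, 9] / [8];  common shape = (4, 2, 2, 1)

Row-insert the values π_1, π_2, … into P one at a time, bumping the leftmost entry strictly greater than the inserted value down to the next row. The recording tableau Q records, in position (i, j), the step at which that cell was added to P.
  Insert 5 (step 1): P = [5];  Q = [1]
  Insert 3 (step 2): P = [3] / [5];  Q = [1] / [2]
  Insert 4 (step 3): P = [3, 4] / [5];  Q = [1, 3] / [2]
  Insert 9 (step 4): P = [3, 4, 9] / [5];  Q = [1, 3, 4] / [2]
  Insert 6 (step 5): P = [3, 4, 6] / [5, 9];  Q = [1, 3, 4] / [2, 5]
  Insert 8 (step 6): P = [3, 4, 6, 8] / [5, 9];  Q = [1, 3, 4, 6] / [2, 5]
  Insert 2 (step 7): P = [2, 4, 6, 8] / [3, 9] / [5];  Q = [1, 3, 4, 6] / [2, 5] / [7]
  Insert 1 (step 8): P = [1, 4, 6, 8] / [2, 9] / [3] / [5];  Q = [1, 3, 4, 6] / [2, 5] / [7] / [8]
  Insert 7 (step 9): P = [1, 4, 6, 7] / [2, 8] / [3, 9] / [5];  Q = [1, 3, 4, 6] / [2, 5] / [7, 9] / [8]
Final shape: (4, 2, 2, 1).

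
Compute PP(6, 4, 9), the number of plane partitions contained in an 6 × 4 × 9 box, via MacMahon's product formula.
PP(6, 4, 9) = 559299781040

Evaluate the triple product over i = 1..6, j = 1..4, k = 1..9. The factors are (2/1) · (3/2) · (4/3) · (5/4) · (6/5) · (7/6) · (8/7) · (9/8) · … (216 factors total). The numerators and denominators telescope so the product is an integer; carrying out the multiplication exactly gives PP(6, 4, 9) = 559299781040.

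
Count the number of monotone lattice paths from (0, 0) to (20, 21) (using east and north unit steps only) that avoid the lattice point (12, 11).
Number of paths = 209964708096

Total paths from (0, 0) to (20, 21): C(41, 20) = 269128937220. Paths through (12, 11): (paths (0, 0) → (12, 11)) × (paths (12, 11) → (20, 21)) = C(23, 12) · C(18, 8) = 1352078 · 43758 = 59164229124. Avoidance count = 269128937220 − 59164229124 = 209964708096.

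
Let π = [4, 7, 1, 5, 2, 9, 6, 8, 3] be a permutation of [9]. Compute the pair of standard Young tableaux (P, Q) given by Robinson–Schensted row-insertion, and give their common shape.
P = [1, 2, 3, 8] / [4, 5, 6] / [7, 9];  Q = [1, 2, 6, 8] / [3, 4, 7] / [5, 9];  common shape = (4, 3, 2)

Row-insert the values π_1, π_2, … into P one at a time, bumping the leftmost entry strictly greater than the inserted value down to the next row. The recording tableau Q records, in position (i, j), the step at which that cell was added to P.
  Insert 4 (step 1): P = [4];  Q = [1]
  Insert 7 (step 2): P = [4, 7];  Q = [1, 2]
  Insert 1 (step 3): P = [1, 7] / [4];  Q = [1, 2] / [3]
  Insert 5 (step 4): P = [1, 5] / [4, 7];  Q = [1, 2] / [3, 4]
  Insert 2 (step 5): P = [1, 2] / [4, 5] / [7];  Q = [1, 2] / [3, 4] / [5]
  Insert 9 (step 6): P = [1, 2, 9] / [4, 5] / [7];  Q = [1, 2, 6] / [3, 4] / [5]
  Insert 6 (step 7): P = [1, 2, 6] / [4, 5, 9] / [7];  Q = [1, 2, 6] / [3, 4, 7] / [5]
  Insert 8 (step 8): P = [1, 2, 6, 8] / [4, 5, 9] / [7];  Q = [1, 2, 6, 8] / [3, 4, 7] / [5]
  Insert 3 (step 9): P = [1, 2, 3, 8] / [4, 5, 6] / [7, 9];  Q = [1, 2, 6, 8] / [3, 4, 7] / [5, 9]
Final shape: (4, 3, 2).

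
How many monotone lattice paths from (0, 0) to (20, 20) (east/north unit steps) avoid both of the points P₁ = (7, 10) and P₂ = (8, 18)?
Number of paths = 115470494139

Inclusion–exclusion. Total paths: C(40, 20) = 137846528820. Through P₁: C(17, 7)·C(23, 13) = 22249795568. Through P₂: C(26, 8)·C(14, 12) = 142167025. Since P₁ is strictly southwest of P₂, a monotone path through both must visit P₁ then P₂; paths through both = C(17, 7)·C(9, 1)·C(14, 12) = 15927912. Avoid both = 137846528820 − 22249795568 − 142167025 + 15927912 = 115470494139.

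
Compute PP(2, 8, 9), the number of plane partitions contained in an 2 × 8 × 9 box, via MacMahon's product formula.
PP(2, 8, 9) = 118195220

Evaluate the triple product over i = 1..2, j = 1..8, k = 1..9. The factors are (2/1) · (3/2) · (4/3) · (5/4) · (6/5) · (7/6) · (8/7) · (9/8) · … (144 factors total). The numerators and denominators telescope so the product is an integer; carrying out the multiplication exactly gives PP(2, 8, 9) = 118195220.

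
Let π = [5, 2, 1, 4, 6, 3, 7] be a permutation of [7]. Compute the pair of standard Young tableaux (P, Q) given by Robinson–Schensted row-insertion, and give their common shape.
P = [1, 3, 6, 7] / [2, 4] / [5];  Q = [1, 4, 5, 7] / [2, 6] / [3];  common shape = (4, 2, 1)

Row-insert the values π_1, π_2, … into P one at a time, bumping the leftmost entry strictly greater than the inserted value down to the next row. The recording tableau Q records, in position (i, j), the step at which that cell was added to P.
  Insert 5 (step 1): P = [5];  Q = [1]
  Insert 2 (step 2): P = [2] / [5];  Q = [1] / [2]
  Insert 1 (step 3): P = [1] / [2] / [5];  Q = [1] / [2] / [3]
  Insert 4 (step 4): P = [1, 4] / [2] / [5];  Q = [1, 4] / [2] / [3]
  Insert 6 (step 5): P = [1, 4, 6] / [2] / [5];  Q = [1, 4, 5] / [2] / [3]
  Insert 3 (step 6): P = [1, 3, 6] / [2, 4] / [5];  Q = [1, 4, 5] / [2, 6] / [3]
  Insert 7 (step 7): P = [1, 3, 6, 7] / [2, 4] / [5];  Q = [1, 4, 5, 7] / [2, 6] / [3]
Final shape: (4, 2, 1).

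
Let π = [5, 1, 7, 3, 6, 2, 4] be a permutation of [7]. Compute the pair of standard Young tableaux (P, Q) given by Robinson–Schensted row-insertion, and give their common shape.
P = [1, 2, 4] / [3, 6] / [5, 7];  Q = [1, 3, 5] / [2, 4] / [6, 7];  common shape = (3, 2, 2)

Row-insert the values π_1, π_2, … into P one at a time, bumping the leftmost entry strictly greater than the inserted value down to the next row. The recording tableau Q records, in position (i, j), the step at which that cell was added to P.
  Insert 5 (step 1): P = [5];  Q = [1]
  Insert 1 (step 2): P = [1] / [5];  Q = [1] / [2]
  Insert 7 (step 3): P = [1, 7] / [5];  Q = [1, 3] / [2]
  Insert 3 (step 4): P = [1, 3] / [5, 7];  Q = [1, 3] / [2, 4]
  Insert 6 (step 5): P = [1, 3, 6] / [5, 7];  Q = [1, 3, 5] / [2, 4]
  Insert 2 (step 6): P = [1, 2, 6] / [3, 7] / [5];  Q = [1, 3, 5] / [2, 4] / [6]
  Insert 4 (step 7): P = [1, 2, 4] / [3, 6] / [5, 7];  Q = [1, 3, 5] / [2, 4] / [6, 7]
Final shape: (3, 2, 2).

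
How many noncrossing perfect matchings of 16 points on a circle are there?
C_8 = 1430

These noncrossing handshakes are counted by the Catalan number C_n = (1/(n + 1)) · C(2n, n). For n = 8: C_8 = (1/9) · C(16, 8) = 12870/9 = 1430.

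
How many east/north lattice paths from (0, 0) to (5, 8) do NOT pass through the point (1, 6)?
Number of paths = 1182

Total paths from (0, 0) to (5, 8): C(13, 5) = 1287. Paths through (1, 6): (paths (0, 0) → (1, 6)) × (paths (1, 6) → (5, 8)) = C(7, 1) · C(6, 4) = 7 · 15 = 105. Avoidance count = 1287 − 105 = 1182.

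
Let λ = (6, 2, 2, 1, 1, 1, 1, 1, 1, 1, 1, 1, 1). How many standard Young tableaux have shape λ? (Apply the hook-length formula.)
# SYT of shape (6, 2, 2, 1, 1, 1, 1, 1, 1, 1, 1, 1, 1) = 710600

Hook-length formula: f^λ = n! / Π hook(c), product over all cells c of the Young diagram. For λ = (6, 2, 2, 1, 1, 1, 1, 1, 1, 1, 1, 1, 1), n = 20 boxes. Hook lengths by row (left-to-right, top-to-bottom): [18, 7, 4, 3, 2, 1]; [13, 2]; [12, 1]; [10]; [9]; [8]; [7]; [6]; [5]; [4]; [3]; [2]; [1]. Product of hooks = 3423729254400. So f^λ = 20! / 3423729254400 = 2432902008176640000 / 3423729254400 = 710600.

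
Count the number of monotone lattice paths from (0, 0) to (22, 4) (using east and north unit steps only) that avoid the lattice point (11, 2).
Number of paths = 8866

Total paths from (0, 0) to (22, 4): C(26, 22) = 14950. Paths through (11, 2): (paths (0, 0) → (11, 2)) × (paths (11, 2) → (22, 4)) = C(13, 11) · C(13, 11) = 78 · 78 = 6084. Avoidance count = 14950 − 6084 = 8866.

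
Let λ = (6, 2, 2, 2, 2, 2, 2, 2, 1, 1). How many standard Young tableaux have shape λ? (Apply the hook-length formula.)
# SYT of shape (6, 2, 2, 2, 2, 2, 2, 2, 1, 1) = 42678636

Hook-length formula: f^λ = n! / Π hook(c), product over all cells c of the Young diagram. For λ = (6, 2, 2, 2, 2, 2, 2, 2, 1, 1), n = 22 boxes. Hook lengths by row (left-to-right, top-to-bottom): [15, 12, 4, 3, 2, 1]; [10, 7]; [9, 6]; [8, 5]; [7, 4]; [6, 3]; [5, 2]; [4, 1]; [2]; [1]. Product of hooks = 26336378880000. So f^λ = 22! / 26336378880000 = 1124000727777607680000 / 26336378880000 = 42678636.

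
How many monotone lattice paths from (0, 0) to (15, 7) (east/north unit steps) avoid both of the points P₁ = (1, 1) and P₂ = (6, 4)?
Number of paths = 71464

Inclusion–exclusion. Total paths: C(22, 15) = 170544. Through P₁: C(2, 1)·C(20, 14) = 77520. Through P₂: C(10, 6)·C(12, 9) = 46200. Since P₁ is strictly southwest of P₂, a monotone path through both must visit P₁ then P₂; paths through both = C(2, 1)·C(8, 5)·C(12, 9) = 24640. Avoid both = 170544 − 77520 − 46200 + 24640 = 71464.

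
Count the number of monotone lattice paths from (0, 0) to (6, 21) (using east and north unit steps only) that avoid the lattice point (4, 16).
Number of paths = 194265

Total paths from (0, 0) to (6, 21): C(27, 6) = 296010. Paths through (4, 16): (paths (0, 0) → (4, 16)) × (paths (4, 16) → (6, 21)) = C(20, 4) · C(7, 2) = 4845 · 21 = 101745. Avoidance count = 296010 − 101745 = 194265.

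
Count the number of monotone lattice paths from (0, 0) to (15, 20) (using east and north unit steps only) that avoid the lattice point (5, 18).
Number of paths = 3245722326

Total paths from (0, 0) to (15, 20): C(35, 15) = 3247943160. Paths through (5, 18): (paths (0, 0) → (5, 18)) × (paths (5, 18) → (15, 20)) = C(23, 5) · C(12, 10) = 33649 · 66 = 2220834. Avoidance count = 3247943160 − 2220834 = 3245722326.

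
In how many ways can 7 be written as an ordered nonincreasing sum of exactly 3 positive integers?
p(7, 3 parts) = 4

Partitions of n into exactly k parts ↔ partitions of n − k into at most k parts (subtract 1 from each part). For n = 7, k = 3, the partitions are: 5+1+1, 4+2+1, 3+3+1, 3+2+2. Count = 4.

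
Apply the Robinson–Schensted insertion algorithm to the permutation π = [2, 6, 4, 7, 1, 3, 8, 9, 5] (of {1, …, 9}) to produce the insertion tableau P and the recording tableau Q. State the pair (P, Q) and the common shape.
P = [1, 3, 5, 8, 9] / [2, 4, 7] / [6];  Q = [1, 2, 4, 7, 8] / [3, 6, 9] / [5];  common shape = (5, 3, 1)

Row-insert the values π_1, π_2, … into P one at a time, bumping the leftmost entry strictly greater than the inserted value down to the next row. The recording tableau Q records, in position (i, j), the step at which that cell was added to P.
  Insert 2 (step 1): P = [2];  Q = [1]
  Insert 6 (step 2): P = [2, 6];  Q = [1, 2]
  Insert 4 (step 3): P = [2, 4] / [6];  Q = [1, 2] / [3]
  Insert 7 (step 4): P = [2, 4, 7] / [6];  Q = [1, 2, 4] / [3]
  Insert 1 (step 5): P = [1, 4, 7] / [2] / [6];  Q = [1, 2, 4] / [3] / [5]
  Insert 3 (step 6): P = [1, 3, 7] / [2, 4] / [6];  Q = [1, 2, 4] / [3, 6] / [5]
  Insert 8 (step 7): P = [1, 3, 7, 8] / [2, 4] / [6];  Q = [1, 2, 4, 7] / [3, 6] / [5]
  Insert 9 (step 8): P = [1, 3, 7, 8, 9] / [2, 4] / [6];  Q = [1, 2, 4, 7, 8] / [3, 6] / [5]
  Insert 5 (step 9): P = [1, 3, 5, 8, 9] / [2, 4, 7] / [6];  Q = [1, 2, 4, 7, 8] / [3, 6, 9] / [5]
Final shape: (5, 3, 1).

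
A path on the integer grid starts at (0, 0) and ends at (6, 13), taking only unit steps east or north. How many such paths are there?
Number of paths = 27132

A monotone lattice path from (0, 0) to (6, 13) consists of 6 east steps and 13 north steps in some order, so it is determined by which 6 of the 19 steps are east. The count is C(19, 6) = 27132.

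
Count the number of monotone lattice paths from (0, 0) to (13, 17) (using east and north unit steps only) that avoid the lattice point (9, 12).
Number of paths = 82724670

Total paths from (0, 0) to (13, 17): C(30, 13) = 119759850. Paths through (9, 12): (paths (0, 0) → (9, 12)) × (paths (9, 12) → (13, 17)) = C(21, 9) · C(9, 4) = 293930 · 126 = 37035180. Avoidance count = 119759850 − 37035180 = 82724670.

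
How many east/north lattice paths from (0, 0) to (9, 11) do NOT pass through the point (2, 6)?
Number of paths = 145784

Total paths from (0, 0) to (9, 11): C(20, 9) = 167960. Paths through (2, 6): (paths (0, 0) → (2, 6)) × (paths (2, 6) → (9, 11)) = C(8, 2) · C(12, 7) = 28 · 792 = 22176. Avoidance count = 167960 − 22176 = 145784.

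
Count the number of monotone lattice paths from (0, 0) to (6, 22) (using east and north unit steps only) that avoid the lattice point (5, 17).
Number of paths = 218736

Total paths from (0, 0) to (6, 22): C(28, 6) = 376740. Paths through (5, 17): (paths (0, 0) → (5, 17)) × (paths (5, 17) → (6, 22)) = C(22, 5) · C(6, 1) = 26334 · 6 = 158004. Avoidance count = 376740 − 158004 = 218736.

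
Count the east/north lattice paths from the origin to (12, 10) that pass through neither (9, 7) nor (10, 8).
Number of paths = 292578

Inclusion–exclusion. Total paths: C(22, 12) = 646646. Through P₁: C(16, 9)·C(6, 3) = 228800. Through P₂: C(18, 10)·C(4, 2) = 262548. Since P₁ is strictly southwest of P₂, a monotone path through both must visit P₁ then P₂; paths through both = C(16, 9)·C(2, 1)·C(4, 2) = 137280. Avoid both = 646646 − 228800 − 262548 + 137280 = 292578.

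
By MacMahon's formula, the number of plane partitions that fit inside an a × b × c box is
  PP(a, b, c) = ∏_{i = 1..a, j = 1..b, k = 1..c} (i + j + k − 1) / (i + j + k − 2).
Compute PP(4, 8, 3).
PP(4, 8, 3) = 4723719

Evaluate the triple product over i = 1..4, j = 1..8, k = 1..3. The factors are (2/1) · (3/2) · (4/3) · (3/2) · (4/3) · (5/4) · (4/3) · (5/4) · … (96 factors total). The numerators and denominators telescope so the product is an integer; carrying out the multiplication exactly gives PP(4, 8, 3) = 4723719.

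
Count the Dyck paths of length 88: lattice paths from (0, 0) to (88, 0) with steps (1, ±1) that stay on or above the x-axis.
C_44 = 583300119592996693088040

These Dyck paths are counted by the Catalan number C_n = (1/(n + 1)) · C(2n, n). For n = 44: C_44 = (1/45) · C(88, 44) = 26248505381684851188961800/45 = 583300119592996693088040.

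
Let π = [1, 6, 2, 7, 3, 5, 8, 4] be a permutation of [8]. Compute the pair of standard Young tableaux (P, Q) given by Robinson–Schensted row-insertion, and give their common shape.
P = [1, 2, 3, 4, 8] / [5, 7] / [6];  Q = [1, 2, 4, 6, 7] / [3, 5] / [8];  common shape = (5, 2, 1)

Row-insert the values π_1, π_2, … into P one at a time, bumping the leftmost entry strictly greater than the inserted value down to the next row. The recording tableau Q records, in position (i, j), the step at which that cell was added to P.
  Insert 1 (step 1): P = [1];  Q = [1]
  Insert 6 (step 2): P = [1, 6];  Q = [1, 2]
  Insert 2 (step 3): P = [1, 2] / [6];  Q = [1, 2] / [3]
  Insert 7 (step 4): P = [1, 2, 7] / [6];  Q = [1, 2, 4] / [3]
  Insert 3 (step 5): P = [1, 2, 3] / [6, 7];  Q = [1, 2, 4] / [3, 5]
  Insert 5 (step 6): P = [1, 2, 3, 5] / [6, 7];  Q = [1, 2, 4, 6] / [3, 5]
  Insert 8 (step 7): P = [1, 2, 3, 5, 8] / [6, 7];  Q = [1, 2, 4, 6, 7] / [3, 5]
  Insert 4 (step 8): P = [1, 2, 3, 4, 8] / [5, 7] / [6];  Q = [1, 2, 4, 6, 7] / [3, 5] / [8]
Final shape: (5, 2, 1).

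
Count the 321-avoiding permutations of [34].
C_34 = 812944042149730764

These 321-avoiding permutations are counted by the Catalan number C_n = (1/(n + 1)) · C(2n, n). For n = 34: C_34 = (1/35) · C(68, 34) = 28453041475240576740/35 = 812944042149730764.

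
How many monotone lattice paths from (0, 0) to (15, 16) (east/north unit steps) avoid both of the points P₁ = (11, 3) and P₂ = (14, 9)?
Number of paths = 293380963

Inclusion–exclusion. Total paths: C(31, 15) = 300540195. Through P₁: C(14, 11)·C(17, 4) = 866320. Through P₂: C(23, 14)·C(8, 1) = 6537520. Since P₁ is strictly southwest of P₂, a monotone path through both must visit P₁ then P₂; paths through both = C(14, 11)·C(9, 3)·C(8, 1) = 244608. Avoid both = 300540195 − 866320 − 6537520 + 244608 = 293380963.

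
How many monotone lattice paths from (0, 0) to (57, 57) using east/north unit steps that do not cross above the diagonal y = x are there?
C_57 = 26700952856774851904245220912664

These NE paths below the diagonal are counted by the Catalan number C_n = (1/(n + 1)) · C(2n, n). For n = 57: C_57 = (1/58) · C(114, 57) = 1548655265692941410446222812934512/58 = 26700952856774851904245220912664.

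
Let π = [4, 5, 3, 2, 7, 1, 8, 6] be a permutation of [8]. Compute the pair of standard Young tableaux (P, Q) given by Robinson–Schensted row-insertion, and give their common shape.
P = [1, 5, 6, 8] / [2, 7] / [3] / [4];  Q = [1, 2, 5, 7] / [3, 8] / [4] / [6];  common shape = (4, 2, 1, 1)

Row-insert the values π_1, π_2, … into P one at a time, bumping the leftmost entry strictly greater than the inserted value down to the next row. The recording tableau Q records, in position (i, j), the step at which that cell was added to P.
  Insert 4 (step 1): P = [4];  Q = [1]
  Insert 5 (step 2): P = [4, 5];  Q = [1, 2]
  Insert 3 (step 3): P = [3, 5] / [4];  Q = [1, 2] / [3]
  Insert 2 (step 4): P = [2, 5] / [3] / [4];  Q = [1, 2] / [3] / [4]
  Insert 7 (step 5): P = [2, 5, 7] / [3] / [4];  Q = [1, 2, 5] / [3] / [4]
  Insert 1 (step 6): P = [1, 5, 7] / [2] / [3] / [4];  Q = [1, 2, 5] / [3] / [4] / [6]
  Insert 8 (step 7): P = [1, 5, 7, 8] / [2] / [3] / [4];  Q = [1, 2, 5, 7] / [3] / [4] / [6]
  Insert 6 (step 8): P = [1, 5, 6, 8] / [2, 7] / [3] / [4];  Q = [1, 2, 5, 7] / [3, 8] / [4] / [6]
Final shape: (4, 2, 1, 1).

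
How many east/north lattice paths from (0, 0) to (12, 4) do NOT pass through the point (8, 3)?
Number of paths = 995

Total paths from (0, 0) to (12, 4): C(16, 12) = 1820. Paths through (8, 3): (paths (0, 0) → (8, 3)) × (paths (8, 3) → (12, 4)) = C(11, 8) · C(5, 4) = 165 · 5 = 825. Avoidance count = 1820 − 825 = 995.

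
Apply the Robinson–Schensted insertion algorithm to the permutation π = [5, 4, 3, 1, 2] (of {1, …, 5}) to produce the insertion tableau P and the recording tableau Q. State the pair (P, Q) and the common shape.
P = [1, 2] / [3] / [4] / [5];  Q = [1, 5] / [2] / [3] / [4];  common shape = (2, 1, 1, 1)

Row-insert the values π_1, π_2, … into P one at a time, bumping the leftmost entry strictly greater than the inserted value down to the next row. The recording tableau Q records, in position (i, j), the step at which that cell was added to P.
  Insert 5 (step 1): P = [5];  Q = [1]
  Insert 4 (step 2): P = [4] / [5];  Q = [1] / [2]
  Insert 3 (step 3): P = [3] / [4] / [5];  Q = [1] / [2] / [3]
  Insert 1 (step 4): P = [1] / [3] / [4] / [5];  Q = [1] / [2] / [3] / [4]
  Insert 2 (step 5): P = [1, 2] / [3] / [4] / [5];  Q = [1, 5] / [2] / [3] / [4]
Final shape: (2, 1, 1, 1).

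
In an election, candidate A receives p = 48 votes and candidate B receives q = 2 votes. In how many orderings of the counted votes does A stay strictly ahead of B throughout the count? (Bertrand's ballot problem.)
Strict-lead orderings = 1127

Total orderings of the 50 votes with 48 for A: C(50, 48) = 1225. By the Bertrand ballot formula (Cycle Lemma / reflection principle), the number of orderings in which A is strictly ahead of B throughout is (p − q)/(p + q) · C(p + q, p) = (48 − 2)/(48 + 2) · 1225 = 1127.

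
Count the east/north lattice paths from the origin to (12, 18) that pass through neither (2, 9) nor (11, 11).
Number of paths = 75793179

Inclusion–exclusion. Total paths: C(30, 12) = 86493225. Through P₁: C(11, 2)·C(19, 10) = 5080790. Through P₂: C(22, 11)·C(8, 1) = 5643456. Since P₁ is strictly southwest of P₂, a monotone path through both must visit P₁ then P₂; paths through both = C(11, 2)·C(11, 9)·C(8, 1) = 24200. Avoid both = 86493225 − 5080790 − 5643456 + 24200 = 75793179.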